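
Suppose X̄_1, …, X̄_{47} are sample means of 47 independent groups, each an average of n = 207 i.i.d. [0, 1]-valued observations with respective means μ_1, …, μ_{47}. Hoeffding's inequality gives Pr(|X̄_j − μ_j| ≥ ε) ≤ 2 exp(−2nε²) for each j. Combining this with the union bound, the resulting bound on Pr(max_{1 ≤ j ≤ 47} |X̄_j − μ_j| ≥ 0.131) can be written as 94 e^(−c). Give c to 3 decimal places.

7.105

Union bound over the 47 events: Pr(max_{1 ≤ j ≤ 47} |X̄_j − μ_j| ≥ 0.131) ≤ 47·2·exp(−2nε²) = 94 exp(−2·207·0.131²).
So c = 2·207·0.131² = 7.1047.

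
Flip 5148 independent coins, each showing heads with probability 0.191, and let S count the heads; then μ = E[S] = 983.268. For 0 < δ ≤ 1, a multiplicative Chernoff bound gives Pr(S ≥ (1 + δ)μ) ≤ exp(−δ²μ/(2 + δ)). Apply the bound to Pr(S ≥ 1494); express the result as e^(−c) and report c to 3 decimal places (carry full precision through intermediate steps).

105.296

Write 1494 = (1 + δ)μ, so δ = 1494/983.268 − 1 = 0.519423…
Then the exponent is δ²μ/(2 + δ) = (1494 − μ)² / (μ·(2 + δ)) = 105.296309.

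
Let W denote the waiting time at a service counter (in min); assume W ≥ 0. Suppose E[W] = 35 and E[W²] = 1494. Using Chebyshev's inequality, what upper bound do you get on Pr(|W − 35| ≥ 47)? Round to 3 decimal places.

Var(W) = E[W²] − (E[W])² = 1494 − 1225 = 269.
Chebyshev's inequality: Pr(|W − μ| ≥ t) ≤ Var(W)/t² = 269/2209 = 0.1218.

0.122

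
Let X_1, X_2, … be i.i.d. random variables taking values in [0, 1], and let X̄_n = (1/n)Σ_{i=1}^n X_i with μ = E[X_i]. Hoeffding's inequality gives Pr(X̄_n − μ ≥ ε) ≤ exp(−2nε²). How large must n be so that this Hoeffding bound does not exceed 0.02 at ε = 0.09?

Require exp(−2nε²) ≤ 0.02, i.e. 2nε² ≥ ln(1/0.02) = 3.912023.
So n ≥ 3.912023 / (2·0.09²) = 241.483.
The smallest integer n is 242.

242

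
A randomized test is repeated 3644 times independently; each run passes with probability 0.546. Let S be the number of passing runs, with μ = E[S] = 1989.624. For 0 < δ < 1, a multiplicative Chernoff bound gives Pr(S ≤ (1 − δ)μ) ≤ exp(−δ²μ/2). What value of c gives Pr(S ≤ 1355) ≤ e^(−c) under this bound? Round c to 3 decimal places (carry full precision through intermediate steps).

Write 1355 = (1 − δ)μ, so δ = 1 − 1355/1989.624 = 0.3189668…
Then the exponent is δ²μ/2 = (μ − 1355)²/(2μ) = 101.211993.

101.212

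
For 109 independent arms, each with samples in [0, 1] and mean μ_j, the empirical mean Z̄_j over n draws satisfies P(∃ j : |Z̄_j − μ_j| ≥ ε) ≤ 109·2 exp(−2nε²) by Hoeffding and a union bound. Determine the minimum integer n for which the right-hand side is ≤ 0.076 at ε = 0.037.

Need 2·109·exp(−2nε²) ≤ 0.076, i.e. exp(−2nε²) ≤ 0.076/218.
So 2nε² ≥ ln(218/0.076) = 7.961517.
Hence n ≥ 7.961517/(2·0.037²) = 2907.786.
The smallest integer n is 2908.

2908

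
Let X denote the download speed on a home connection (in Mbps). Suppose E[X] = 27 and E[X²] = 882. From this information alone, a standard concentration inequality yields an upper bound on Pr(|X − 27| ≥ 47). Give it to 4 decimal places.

The first two moments determine the variance, so Chebyshev's inequality is the sharpest standard bound available.
Var(X) = E[X²] − (E[X])² = 882 − 729 = 153.
Chebyshev's inequality: Pr(|X − μ| ≥ t) ≤ Var(X)/t² = 153/2209 = 0.0693.

0.0693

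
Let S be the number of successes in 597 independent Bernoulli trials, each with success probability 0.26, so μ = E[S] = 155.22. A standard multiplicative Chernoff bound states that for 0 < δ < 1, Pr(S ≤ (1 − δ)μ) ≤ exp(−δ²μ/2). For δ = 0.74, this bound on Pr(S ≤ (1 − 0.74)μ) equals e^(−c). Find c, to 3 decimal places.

c = δ²μ/2 = 0.74²·155.22/2 = 42.4992.

42.499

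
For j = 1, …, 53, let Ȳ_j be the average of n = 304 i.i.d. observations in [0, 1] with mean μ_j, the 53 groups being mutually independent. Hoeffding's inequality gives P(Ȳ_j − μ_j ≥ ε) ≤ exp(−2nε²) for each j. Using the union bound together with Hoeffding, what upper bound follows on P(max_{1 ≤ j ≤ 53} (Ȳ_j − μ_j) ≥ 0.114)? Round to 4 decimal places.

0.0196

Per-experiment Hoeffding bound: exp(−2·304·0.114²) = exp(−7.90157) = 0.00037016.
Union bound over 53 events: 53·0.00037016 = 0.01962.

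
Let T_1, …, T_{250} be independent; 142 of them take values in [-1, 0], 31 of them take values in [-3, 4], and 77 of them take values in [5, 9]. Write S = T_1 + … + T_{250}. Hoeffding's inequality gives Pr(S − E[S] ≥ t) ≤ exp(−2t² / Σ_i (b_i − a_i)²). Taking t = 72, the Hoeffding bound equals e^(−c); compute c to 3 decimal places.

3.584

Σ(b_i − a_i)² = 142·1² + 31·7² + 77·4² = 2893.
c = 2t² / 2893 = 2·72² / 2893 = 3.5838.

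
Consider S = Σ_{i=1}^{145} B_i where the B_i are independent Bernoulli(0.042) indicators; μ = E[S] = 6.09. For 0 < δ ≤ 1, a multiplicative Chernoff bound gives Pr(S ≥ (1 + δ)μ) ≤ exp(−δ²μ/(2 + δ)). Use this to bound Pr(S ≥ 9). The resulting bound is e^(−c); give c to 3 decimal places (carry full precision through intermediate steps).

Write 9 = (1 + δ)μ, so δ = 9/6.09 − 1 = 0.4778325…
Then the exponent is δ²μ/(2 + δ) = (9 − μ)² / (μ·(2 + δ)) = 0.561173.

0.561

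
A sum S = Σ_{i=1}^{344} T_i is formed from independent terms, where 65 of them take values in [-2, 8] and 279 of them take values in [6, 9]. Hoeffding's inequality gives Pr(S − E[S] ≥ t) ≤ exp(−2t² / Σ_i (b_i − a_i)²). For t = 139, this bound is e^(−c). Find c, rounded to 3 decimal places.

4.288

Σ(b_i − a_i)² = 65·10² + 279·3² = 9011.
c = 2t² / 9011 = 2·139² / 9011 = 4.2883.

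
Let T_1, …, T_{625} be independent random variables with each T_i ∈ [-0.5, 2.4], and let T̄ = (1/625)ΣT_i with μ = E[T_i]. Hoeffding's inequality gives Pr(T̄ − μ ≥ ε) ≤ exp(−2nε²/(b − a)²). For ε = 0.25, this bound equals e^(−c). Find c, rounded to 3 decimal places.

c = 2nε²/(b − a)² = 2·625·0.25² / 2.9² = 9.2895.

9.290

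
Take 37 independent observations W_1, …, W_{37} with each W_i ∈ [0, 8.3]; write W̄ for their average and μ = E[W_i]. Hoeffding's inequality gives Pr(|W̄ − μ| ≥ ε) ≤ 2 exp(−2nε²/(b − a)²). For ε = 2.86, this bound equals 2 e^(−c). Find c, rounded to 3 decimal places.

c = 2nε²/(b − a)² = 2·37·2.86² / 8.3² = 8.7863.

8.786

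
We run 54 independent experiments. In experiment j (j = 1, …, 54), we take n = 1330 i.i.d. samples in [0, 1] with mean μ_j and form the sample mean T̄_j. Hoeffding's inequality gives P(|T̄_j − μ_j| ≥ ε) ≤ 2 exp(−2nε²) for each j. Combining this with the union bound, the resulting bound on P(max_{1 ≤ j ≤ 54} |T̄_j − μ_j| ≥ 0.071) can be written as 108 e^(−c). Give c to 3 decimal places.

Union bound over the 54 events: P(max_{1 ≤ j ≤ 54} |T̄_j − μ_j| ≥ 0.071) ≤ 54·2·exp(−2nε²) = 108 exp(−2·1330·0.071²).
So c = 2·1330·0.071² = 13.4091.

13.409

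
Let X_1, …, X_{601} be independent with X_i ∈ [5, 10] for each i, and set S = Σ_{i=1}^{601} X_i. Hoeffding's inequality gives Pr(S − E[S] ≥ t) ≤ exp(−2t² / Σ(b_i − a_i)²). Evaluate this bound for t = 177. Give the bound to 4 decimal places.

0.0154

Σ(b_i − a_i)² = 601·(5)² = 15025.
Exponent = 2·177²/15025 = 4.1702.
Bound = exp(−4.1702) = 0.01545.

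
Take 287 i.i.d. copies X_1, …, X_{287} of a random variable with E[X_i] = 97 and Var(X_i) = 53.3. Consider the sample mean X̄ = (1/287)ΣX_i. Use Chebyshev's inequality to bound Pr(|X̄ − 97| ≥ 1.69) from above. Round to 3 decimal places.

0.065

Var(X̄) = Var(X_i)/n = 53.3/287 = 0.18571.
Chebyshev: Pr(|X̄ − 97| ≥ 1.69) ≤ Var(X̄)/(1.69)² = 53.3/(287·1.69²) = 0.0650.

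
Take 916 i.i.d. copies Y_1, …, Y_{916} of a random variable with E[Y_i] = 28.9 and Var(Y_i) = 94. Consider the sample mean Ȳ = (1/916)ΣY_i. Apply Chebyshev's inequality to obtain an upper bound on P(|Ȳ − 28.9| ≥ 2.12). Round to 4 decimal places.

Var(Ȳ) = Var(Y_i)/n = 94/916 = 0.10262.
Chebyshev: P(|Ȳ − 28.9| ≥ 2.12) ≤ Var(Ȳ)/(2.12)² = 94/(916·2.12²) = 0.0228.

0.0228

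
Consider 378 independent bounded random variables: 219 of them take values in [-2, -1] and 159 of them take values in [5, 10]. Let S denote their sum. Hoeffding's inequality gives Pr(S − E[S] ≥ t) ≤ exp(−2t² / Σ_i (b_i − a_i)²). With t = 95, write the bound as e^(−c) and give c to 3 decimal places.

Σ(b_i − a_i)² = 219·1² + 159·5² = 4194.
c = 2t² / 4194 = 2·95² / 4194 = 4.3038.

4.304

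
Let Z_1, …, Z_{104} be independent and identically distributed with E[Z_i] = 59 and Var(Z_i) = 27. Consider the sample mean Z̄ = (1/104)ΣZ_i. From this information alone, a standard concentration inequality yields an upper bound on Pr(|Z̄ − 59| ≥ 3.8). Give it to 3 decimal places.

0.018

With mean and variance of each term known, Chebyshev's inequality bounds the deviation of the sum (or sample mean).
Var(Z̄) = Var(Z_i)/n = 27/104 = 0.25962.
Chebyshev: Pr(|Z̄ − 59| ≥ 3.8) ≤ Var(Z̄)/(3.8)² = 27/(104·3.8²) = 0.0180.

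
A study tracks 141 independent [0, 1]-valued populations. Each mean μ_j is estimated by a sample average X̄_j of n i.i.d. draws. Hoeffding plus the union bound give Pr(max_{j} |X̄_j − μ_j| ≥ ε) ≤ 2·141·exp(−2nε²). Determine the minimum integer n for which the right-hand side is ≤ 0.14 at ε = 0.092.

450

Need 2·141·exp(−2nε²) ≤ 0.14, i.e. exp(−2nε²) ≤ 0.14/282.
So 2nε² ≥ ln(282/0.14) = 7.608020.
Hence n ≥ 7.608020/(2·0.092²) = 449.434.
The smallest integer n is 450.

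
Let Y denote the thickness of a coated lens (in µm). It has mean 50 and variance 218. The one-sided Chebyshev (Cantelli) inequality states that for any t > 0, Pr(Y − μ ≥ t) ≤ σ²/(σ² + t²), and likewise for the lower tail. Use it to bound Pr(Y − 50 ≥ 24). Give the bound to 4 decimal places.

0.2746

Here σ² = 218 and t = 24, so σ² + t² = 794.
Cantelli's bound: 218/794 = 0.2746.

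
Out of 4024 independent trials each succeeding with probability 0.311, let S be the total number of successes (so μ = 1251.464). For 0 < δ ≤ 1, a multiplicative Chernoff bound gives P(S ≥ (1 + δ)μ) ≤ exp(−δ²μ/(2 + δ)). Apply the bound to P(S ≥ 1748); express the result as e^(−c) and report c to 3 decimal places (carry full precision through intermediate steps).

Write 1748 = (1 + δ)μ, so δ = 1748/1251.464 − 1 = 0.3967641…
Then the exponent is δ²μ/(2 + δ) = (1748 − μ)² / (μ·(2 + δ)) = 82.197352.

82.197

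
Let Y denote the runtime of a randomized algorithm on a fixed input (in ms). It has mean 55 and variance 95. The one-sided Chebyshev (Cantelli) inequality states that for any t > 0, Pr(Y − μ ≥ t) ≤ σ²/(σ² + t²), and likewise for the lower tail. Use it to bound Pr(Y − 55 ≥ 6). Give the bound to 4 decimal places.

0.7252

Here σ² = 95 and t = 6, so σ² + t² = 131.
Cantelli's bound: 95/131 = 0.7252.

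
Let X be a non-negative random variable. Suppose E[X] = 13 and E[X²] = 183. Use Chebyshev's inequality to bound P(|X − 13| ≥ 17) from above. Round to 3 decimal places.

0.048

Var(X) = E[X²] − (E[X])² = 183 − 169 = 14.
Chebyshev's inequality: P(|X − μ| ≥ t) ≤ Var(X)/t² = 14/289 = 0.0484.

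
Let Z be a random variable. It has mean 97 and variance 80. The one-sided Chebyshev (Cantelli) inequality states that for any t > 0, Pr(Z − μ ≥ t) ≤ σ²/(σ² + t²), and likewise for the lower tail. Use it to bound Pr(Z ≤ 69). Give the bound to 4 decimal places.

0.0926

Here σ² = 80 and t = 28, so σ² + t² = 864.
Cantelli's bound: 80/864 = 0.0926.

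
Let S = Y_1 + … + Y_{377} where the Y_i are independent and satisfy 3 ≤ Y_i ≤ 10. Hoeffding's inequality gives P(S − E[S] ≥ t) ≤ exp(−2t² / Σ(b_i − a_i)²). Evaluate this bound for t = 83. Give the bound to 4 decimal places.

0.4743

Σ(b_i − a_i)² = 377·(7)² = 18473.
Exponent = 2·83²/18473 = 0.7458.
Bound = exp(−0.7458) = 0.47433.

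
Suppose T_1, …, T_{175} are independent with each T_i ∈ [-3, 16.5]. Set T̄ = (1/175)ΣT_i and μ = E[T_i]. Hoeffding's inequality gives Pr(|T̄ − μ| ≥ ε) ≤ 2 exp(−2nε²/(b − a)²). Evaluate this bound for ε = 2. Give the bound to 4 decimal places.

0.0504

Exponent: 2nε²/(b − a)² = 2·175·2² / 19.5² = 3.68179.
Bound = 2·exp(−3.68179) = 0.05036.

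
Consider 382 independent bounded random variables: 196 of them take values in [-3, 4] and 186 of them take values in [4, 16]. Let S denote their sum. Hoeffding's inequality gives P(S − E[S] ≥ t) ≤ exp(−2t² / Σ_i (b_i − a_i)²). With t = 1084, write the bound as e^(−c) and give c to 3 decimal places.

Σ(b_i − a_i)² = 196·7² + 186·12² = 36388.
c = 2t² / 36388 = 2·1084² / 36388 = 64.5848.

64.585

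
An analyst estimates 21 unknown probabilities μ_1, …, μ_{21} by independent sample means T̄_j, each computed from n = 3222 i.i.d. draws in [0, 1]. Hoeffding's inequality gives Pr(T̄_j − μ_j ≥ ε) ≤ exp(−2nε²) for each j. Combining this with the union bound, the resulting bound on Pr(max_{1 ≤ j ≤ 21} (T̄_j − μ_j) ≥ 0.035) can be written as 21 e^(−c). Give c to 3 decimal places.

Union bound over the 21 events: Pr(max_{1 ≤ j ≤ 21} (T̄_j − μ_j) ≥ 0.035) ≤ 21·exp(−2nε²) = 21 exp(−2·3222·0.035²).
So c = 2·3222·0.035² = 7.8939.

7.894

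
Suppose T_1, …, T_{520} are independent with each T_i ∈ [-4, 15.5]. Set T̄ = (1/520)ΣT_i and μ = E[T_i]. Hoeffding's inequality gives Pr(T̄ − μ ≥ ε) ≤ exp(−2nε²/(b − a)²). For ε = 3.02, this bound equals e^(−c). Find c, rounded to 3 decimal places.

24.945

c = 2nε²/(b − a)² = 2·520·3.02² / 19.5² = 24.9447.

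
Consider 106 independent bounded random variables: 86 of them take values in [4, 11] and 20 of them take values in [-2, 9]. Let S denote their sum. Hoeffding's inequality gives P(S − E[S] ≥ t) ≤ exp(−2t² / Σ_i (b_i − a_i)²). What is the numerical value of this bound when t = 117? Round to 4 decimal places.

0.0161

Σ(b_i − a_i)² = 86·7² + 20·11² = 6634.
Exponent = 2·117² / 6634 = 4.12692.
Bound = exp(−4.12692) = 0.01613.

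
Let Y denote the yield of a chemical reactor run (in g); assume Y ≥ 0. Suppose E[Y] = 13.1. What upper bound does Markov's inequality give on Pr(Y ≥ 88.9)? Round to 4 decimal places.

0.1474

Markov's inequality: for a non-negative random variable, Pr(Y ≥ a) ≤ E[Y]/a.
Here E[Y] = 13.1 and a = 88.9, so the bound is 13.1/88.9 = 0.1474.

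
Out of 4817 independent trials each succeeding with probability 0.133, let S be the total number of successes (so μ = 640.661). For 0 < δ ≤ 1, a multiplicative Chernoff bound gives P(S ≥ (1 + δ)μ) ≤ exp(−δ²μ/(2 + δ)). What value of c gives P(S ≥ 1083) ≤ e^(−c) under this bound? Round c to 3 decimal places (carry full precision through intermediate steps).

Write 1083 = (1 + δ)μ, so δ = 1083/640.661 − 1 = 0.6904416…
Then the exponent is δ²μ/(2 + δ) = (1083 − μ)² / (μ·(2 + δ)) = 113.516400.

113.516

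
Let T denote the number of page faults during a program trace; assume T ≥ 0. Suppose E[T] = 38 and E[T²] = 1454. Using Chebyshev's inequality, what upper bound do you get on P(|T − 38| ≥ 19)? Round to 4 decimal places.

Var(T) = E[T²] − (E[T])² = 1454 − 1444 = 10.
Chebyshev's inequality: P(|T − μ| ≥ t) ≤ Var(T)/t² = 10/361 = 0.0277.

0.0277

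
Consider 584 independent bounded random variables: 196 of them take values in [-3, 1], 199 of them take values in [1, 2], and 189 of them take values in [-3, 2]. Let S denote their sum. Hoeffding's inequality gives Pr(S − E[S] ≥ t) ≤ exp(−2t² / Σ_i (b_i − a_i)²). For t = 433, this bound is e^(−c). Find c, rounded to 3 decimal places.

46.523

Σ(b_i − a_i)² = 196·4² + 199·1² + 189·5² = 8060.
c = 2t² / 8060 = 2·433² / 8060 = 46.5233.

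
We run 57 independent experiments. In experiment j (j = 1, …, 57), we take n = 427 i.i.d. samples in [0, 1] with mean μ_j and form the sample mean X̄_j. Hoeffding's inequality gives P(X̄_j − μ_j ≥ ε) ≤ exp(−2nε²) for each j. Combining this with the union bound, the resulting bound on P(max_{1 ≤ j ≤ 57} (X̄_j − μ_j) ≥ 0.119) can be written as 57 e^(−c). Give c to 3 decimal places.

Union bound over the 57 events: P(max_{1 ≤ j ≤ 57} (X̄_j − μ_j) ≥ 0.119) ≤ 57·exp(−2nε²) = 57 exp(−2·427·0.119²).
So c = 2·427·0.119² = 12.0935.

12.093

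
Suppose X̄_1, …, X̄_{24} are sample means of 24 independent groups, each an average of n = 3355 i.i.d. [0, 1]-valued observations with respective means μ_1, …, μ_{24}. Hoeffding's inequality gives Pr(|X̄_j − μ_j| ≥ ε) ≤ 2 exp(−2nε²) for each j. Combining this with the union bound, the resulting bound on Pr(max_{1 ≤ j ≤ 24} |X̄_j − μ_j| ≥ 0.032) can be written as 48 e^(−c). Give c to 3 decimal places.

6.871

Union bound over the 24 events: Pr(max_{1 ≤ j ≤ 24} |X̄_j − μ_j| ≥ 0.032) ≤ 24·2·exp(−2nε²) = 48 exp(−2·3355·0.032²).
So c = 2·3355·0.032² = 6.8710.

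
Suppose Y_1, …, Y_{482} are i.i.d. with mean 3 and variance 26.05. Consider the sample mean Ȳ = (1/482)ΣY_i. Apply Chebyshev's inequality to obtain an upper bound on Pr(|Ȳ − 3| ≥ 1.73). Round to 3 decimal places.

Var(Ȳ) = Var(Y_i)/n = 26.05/482 = 0.054046.
Chebyshev: Pr(|Ȳ − 3| ≥ 1.73) ≤ Var(Ȳ)/(1.73)² = 26.05/(482·1.73²) = 0.0181.

0.018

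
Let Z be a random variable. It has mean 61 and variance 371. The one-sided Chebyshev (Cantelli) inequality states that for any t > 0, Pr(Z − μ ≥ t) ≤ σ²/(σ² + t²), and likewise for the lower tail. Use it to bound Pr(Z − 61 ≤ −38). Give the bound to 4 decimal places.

0.2044

Here σ² = 371 and t = 38, so σ² + t² = 1815.
Cantelli's bound: 371/1815 = 0.2044.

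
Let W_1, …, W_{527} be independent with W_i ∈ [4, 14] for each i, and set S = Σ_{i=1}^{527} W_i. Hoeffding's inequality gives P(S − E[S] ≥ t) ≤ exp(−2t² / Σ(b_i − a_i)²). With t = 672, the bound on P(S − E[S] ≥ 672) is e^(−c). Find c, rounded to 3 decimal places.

Σ(b_i − a_i)² = 527·(10)² = 52700.
c = 2t²/52700 = 2·672²/52700 = 17.1379.

17.138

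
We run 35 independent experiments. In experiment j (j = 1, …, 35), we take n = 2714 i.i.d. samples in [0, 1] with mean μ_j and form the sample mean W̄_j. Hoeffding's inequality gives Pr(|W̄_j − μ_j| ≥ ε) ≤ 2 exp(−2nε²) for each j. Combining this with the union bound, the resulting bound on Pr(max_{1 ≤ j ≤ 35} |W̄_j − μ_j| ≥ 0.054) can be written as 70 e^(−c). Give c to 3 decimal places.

15.828

Union bound over the 35 events: Pr(max_{1 ≤ j ≤ 35} |W̄_j − μ_j| ≥ 0.054) ≤ 35·2·exp(−2nε²) = 70 exp(−2·2714·0.054²).
So c = 2·2714·0.054² = 15.8280.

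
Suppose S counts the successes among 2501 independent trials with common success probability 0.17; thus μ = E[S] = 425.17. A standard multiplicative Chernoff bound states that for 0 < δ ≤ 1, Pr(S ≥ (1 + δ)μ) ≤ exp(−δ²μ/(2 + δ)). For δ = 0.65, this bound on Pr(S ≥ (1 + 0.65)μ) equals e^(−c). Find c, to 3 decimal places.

c = δ²μ/(2 + δ) = 0.65²·425.17/(2 + 0.65) = 67.7865.

67.787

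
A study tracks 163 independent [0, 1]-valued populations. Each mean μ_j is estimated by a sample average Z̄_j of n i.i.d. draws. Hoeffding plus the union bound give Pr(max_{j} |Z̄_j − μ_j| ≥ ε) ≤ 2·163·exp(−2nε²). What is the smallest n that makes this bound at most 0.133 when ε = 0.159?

Need 2·163·exp(−2nε²) ≤ 0.133, i.e. exp(−2nε²) ≤ 0.133/326.
So 2nε² ≥ ln(326/0.133) = 7.804304.
Hence n ≥ 7.804304/(2·0.159²) = 154.351.
The smallest integer n is 155.

155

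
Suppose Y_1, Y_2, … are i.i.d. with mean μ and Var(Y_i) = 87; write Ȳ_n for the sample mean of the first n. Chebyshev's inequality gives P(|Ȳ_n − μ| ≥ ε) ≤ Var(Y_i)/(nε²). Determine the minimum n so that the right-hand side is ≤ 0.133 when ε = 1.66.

238

Require 87/(n·1.66²) ≤ 0.133, i.e. n ≥ 87/(0.133·1.66²) = 237.384.
The smallest integer n is 238.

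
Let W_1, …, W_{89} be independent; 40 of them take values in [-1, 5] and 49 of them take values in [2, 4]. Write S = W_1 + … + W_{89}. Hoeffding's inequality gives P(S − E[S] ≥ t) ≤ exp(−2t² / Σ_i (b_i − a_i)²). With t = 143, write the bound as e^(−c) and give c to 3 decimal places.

Σ(b_i − a_i)² = 40·6² + 49·2² = 1636.
c = 2t² / 1636 = 2·143² / 1636 = 24.9988.

24.999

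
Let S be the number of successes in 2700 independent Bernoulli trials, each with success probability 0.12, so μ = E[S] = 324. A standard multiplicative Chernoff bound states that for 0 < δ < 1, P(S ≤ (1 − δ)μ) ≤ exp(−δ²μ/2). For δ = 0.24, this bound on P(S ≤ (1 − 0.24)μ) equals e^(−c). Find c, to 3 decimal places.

c = δ²μ/2 = 0.24²·324/2 = 9.3312.

9.331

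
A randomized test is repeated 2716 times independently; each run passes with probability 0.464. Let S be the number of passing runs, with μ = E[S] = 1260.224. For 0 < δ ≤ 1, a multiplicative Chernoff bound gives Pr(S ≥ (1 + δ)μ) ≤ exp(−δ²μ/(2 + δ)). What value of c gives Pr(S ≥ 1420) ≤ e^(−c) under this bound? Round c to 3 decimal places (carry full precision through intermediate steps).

Write 1420 = (1 + δ)μ, so δ = 1420/1260.224 − 1 = 0.1267838…
Then the exponent is δ²μ/(2 + δ) = (1420 − μ)² / (μ·(2 + δ)) = 9.524715.

9.525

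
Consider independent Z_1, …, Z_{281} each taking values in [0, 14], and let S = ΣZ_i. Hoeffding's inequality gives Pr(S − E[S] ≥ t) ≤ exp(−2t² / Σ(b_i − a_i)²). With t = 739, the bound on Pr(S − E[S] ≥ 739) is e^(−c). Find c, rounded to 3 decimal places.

19.832

Σ(b_i − a_i)² = 281·(14)² = 55076.
c = 2t²/55076 = 2·739²/55076 = 19.8315.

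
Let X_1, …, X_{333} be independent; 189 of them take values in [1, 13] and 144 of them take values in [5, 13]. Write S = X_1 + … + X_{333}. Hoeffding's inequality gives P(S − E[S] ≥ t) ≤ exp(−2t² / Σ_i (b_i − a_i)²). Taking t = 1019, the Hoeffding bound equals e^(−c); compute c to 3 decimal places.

57.003

Σ(b_i − a_i)² = 189·12² + 144·8² = 36432.
c = 2t² / 36432 = 2·1019² / 36432 = 57.0027.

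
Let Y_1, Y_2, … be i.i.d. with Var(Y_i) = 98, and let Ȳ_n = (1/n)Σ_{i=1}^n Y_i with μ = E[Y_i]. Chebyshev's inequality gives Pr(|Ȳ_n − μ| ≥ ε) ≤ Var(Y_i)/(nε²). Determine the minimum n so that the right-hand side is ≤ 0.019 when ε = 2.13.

Require 98/(n·2.13²) ≤ 0.019, i.e. n ≥ 98/(0.019·2.13²) = 1136.876.
The smallest integer n is 1137.

1137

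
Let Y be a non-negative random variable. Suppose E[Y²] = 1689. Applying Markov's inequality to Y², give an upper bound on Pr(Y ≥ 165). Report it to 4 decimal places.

Since Y ≥ 0, the event {Y ≥ 165} is the same as {Y² ≥ 27225}.
Markov's inequality applied to Y² gives Pr(Y² ≥ 27225) ≤ E[Y²]/27225 = 1689/27225 = 0.0620.

0.0620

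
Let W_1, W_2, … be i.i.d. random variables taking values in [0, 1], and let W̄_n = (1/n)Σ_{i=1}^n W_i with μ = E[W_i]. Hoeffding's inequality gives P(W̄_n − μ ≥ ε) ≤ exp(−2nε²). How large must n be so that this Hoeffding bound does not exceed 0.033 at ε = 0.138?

90

Require exp(−2nε²) ≤ 0.033, i.e. 2nε² ≥ ln(1/0.033) = 3.411248.
So n ≥ 3.411248 / (2·0.138²) = 89.562.
The smallest integer n is 90.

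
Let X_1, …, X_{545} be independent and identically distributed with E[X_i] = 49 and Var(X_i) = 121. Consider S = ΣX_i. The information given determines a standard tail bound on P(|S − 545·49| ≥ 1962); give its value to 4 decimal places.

0.0171

With mean and variance of each term known, Chebyshev's inequality bounds the deviation of the sum (or sample mean).
Var(S) = n·Var(X_i) = 545·121 = 65945.
Chebyshev: P(|S − 545·49| ≥ 1962) ≤ Var(S)/1962² = 65945/3849444 = 0.0171.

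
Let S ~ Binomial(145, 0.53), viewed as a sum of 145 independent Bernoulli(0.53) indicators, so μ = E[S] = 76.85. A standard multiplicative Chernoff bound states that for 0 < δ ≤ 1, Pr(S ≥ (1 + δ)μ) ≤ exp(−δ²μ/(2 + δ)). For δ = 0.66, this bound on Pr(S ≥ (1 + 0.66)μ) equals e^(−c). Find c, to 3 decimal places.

12.585

c = δ²μ/(2 + δ) = 0.66²·76.85/(2 + 0.66) = 12.5849.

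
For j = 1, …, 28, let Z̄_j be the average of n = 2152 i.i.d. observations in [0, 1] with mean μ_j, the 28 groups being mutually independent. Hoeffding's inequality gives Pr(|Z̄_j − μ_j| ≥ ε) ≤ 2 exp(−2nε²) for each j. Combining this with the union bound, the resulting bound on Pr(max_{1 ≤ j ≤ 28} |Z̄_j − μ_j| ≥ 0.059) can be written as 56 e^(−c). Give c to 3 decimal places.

Union bound over the 28 events: Pr(max_{1 ≤ j ≤ 28} |Z̄_j − μ_j| ≥ 0.059) ≤ 28·2·exp(−2nε²) = 56 exp(−2·2152·0.059²).
So c = 2·2152·0.059² = 14.9822.

14.982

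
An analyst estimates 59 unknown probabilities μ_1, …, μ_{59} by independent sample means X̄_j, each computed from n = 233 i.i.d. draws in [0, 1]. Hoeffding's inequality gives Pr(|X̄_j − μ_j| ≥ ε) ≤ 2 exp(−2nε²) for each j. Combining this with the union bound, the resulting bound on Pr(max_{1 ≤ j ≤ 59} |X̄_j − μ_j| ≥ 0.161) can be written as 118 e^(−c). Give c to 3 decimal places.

12.079

Union bound over the 59 events: Pr(max_{1 ≤ j ≤ 59} |X̄_j − μ_j| ≥ 0.161) ≤ 59·2·exp(−2nε²) = 118 exp(−2·233·0.161²).
So c = 2·233·0.161² = 12.0792.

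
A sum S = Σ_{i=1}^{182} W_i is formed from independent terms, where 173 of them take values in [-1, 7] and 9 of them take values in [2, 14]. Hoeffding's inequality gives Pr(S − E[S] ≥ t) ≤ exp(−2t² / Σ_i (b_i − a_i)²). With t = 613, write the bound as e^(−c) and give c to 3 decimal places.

Σ(b_i − a_i)² = 173·8² + 9·12² = 12368.
c = 2t² / 12368 = 2·613² / 12368 = 60.7647.

60.765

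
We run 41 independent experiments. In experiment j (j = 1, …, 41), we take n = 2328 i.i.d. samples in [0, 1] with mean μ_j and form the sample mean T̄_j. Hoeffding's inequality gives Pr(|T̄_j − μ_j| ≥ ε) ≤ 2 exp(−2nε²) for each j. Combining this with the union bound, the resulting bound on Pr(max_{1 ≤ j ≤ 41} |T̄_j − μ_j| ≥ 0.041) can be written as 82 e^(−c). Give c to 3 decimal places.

7.827

Union bound over the 41 events: Pr(max_{1 ≤ j ≤ 41} |T̄_j − μ_j| ≥ 0.041) ≤ 41·2·exp(−2nε²) = 82 exp(−2·2328·0.041²).
So c = 2·2328·0.041² = 7.8267.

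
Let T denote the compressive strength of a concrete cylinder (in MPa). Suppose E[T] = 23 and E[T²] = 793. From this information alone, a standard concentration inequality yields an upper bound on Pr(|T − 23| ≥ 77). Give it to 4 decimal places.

0.0445

The first two moments determine the variance, so Chebyshev's inequality is the sharpest standard bound available.
Var(T) = E[T²] − (E[T])² = 793 − 529 = 264.
Chebyshev's inequality: Pr(|T − μ| ≥ t) ≤ Var(T)/t² = 264/5929 = 0.0445.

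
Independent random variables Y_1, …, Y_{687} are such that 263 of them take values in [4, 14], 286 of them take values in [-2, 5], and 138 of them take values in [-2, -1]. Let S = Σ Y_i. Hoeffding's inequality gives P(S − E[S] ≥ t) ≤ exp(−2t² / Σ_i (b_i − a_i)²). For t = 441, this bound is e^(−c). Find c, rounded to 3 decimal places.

Σ(b_i − a_i)² = 263·10² + 286·7² + 138·1² = 40452.
c = 2t² / 40452 = 2·441² / 40452 = 9.6154.

9.615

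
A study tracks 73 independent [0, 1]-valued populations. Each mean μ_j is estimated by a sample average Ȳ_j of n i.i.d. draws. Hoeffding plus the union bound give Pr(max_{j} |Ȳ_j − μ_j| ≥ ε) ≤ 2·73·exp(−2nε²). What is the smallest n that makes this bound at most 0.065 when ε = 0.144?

Need 2·73·exp(−2nε²) ≤ 0.065, i.e. exp(−2nε²) ≤ 0.065/146.
So 2nε² ≥ ln(146/0.065) = 7.716975.
Hence n ≥ 7.716975/(2·0.144²) = 186.077.
The smallest integer n is 187.

187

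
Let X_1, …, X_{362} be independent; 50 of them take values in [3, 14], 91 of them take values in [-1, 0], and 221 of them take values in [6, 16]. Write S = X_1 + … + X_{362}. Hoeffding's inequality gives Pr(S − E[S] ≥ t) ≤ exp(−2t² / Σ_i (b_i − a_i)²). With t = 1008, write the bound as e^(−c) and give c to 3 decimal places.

71.957

Σ(b_i − a_i)² = 50·11² + 91·1² + 221·10² = 28241.
c = 2t² / 28241 = 2·1008² / 28241 = 71.9567.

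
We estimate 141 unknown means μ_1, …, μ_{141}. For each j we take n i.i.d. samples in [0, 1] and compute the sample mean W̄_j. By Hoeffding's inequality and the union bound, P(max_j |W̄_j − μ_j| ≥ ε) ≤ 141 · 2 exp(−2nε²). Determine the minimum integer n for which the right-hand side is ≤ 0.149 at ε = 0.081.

Need 2·141·exp(−2nε²) ≤ 0.149, i.e. exp(−2nε²) ≤ 0.149/282.
So 2nε² ≥ ln(282/0.149) = 7.545716.
Hence n ≥ 7.545716/(2·0.081²) = 575.043.
The smallest integer n is 576.

576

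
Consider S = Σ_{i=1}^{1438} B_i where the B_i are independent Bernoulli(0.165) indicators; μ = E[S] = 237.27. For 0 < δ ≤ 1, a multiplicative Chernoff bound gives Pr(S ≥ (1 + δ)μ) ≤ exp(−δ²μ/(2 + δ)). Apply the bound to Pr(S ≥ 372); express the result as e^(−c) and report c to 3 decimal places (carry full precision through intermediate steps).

Write 372 = (1 + δ)μ, so δ = 372/237.27 − 1 = 0.5678341…
Then the exponent is δ²μ/(2 + δ) = (372 − μ)² / (μ·(2 + δ)) = 29.793315.

29.793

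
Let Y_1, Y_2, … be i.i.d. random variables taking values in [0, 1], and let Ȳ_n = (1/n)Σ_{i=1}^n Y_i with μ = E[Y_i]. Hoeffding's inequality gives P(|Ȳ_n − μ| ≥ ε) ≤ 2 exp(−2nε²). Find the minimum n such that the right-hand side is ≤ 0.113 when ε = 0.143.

Require 2·exp(−2nε²) ≤ 0.113, i.e. 2nε² ≥ ln(2/0.113) = 2.873515.
So n ≥ 2.873515 / (2·0.143²) = 70.261.
The smallest integer n is 71.

71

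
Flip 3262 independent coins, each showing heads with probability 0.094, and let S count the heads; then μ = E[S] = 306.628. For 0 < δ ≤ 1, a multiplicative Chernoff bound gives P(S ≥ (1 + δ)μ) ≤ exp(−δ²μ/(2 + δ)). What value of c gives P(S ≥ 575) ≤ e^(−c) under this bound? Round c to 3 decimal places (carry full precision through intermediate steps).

81.694

Write 575 = (1 + δ)μ, so δ = 575/306.628 − 1 = 0.8752364…
Then the exponent is δ²μ/(2 + δ) = (575 − μ)² / (μ·(2 + δ)) = 81.693787.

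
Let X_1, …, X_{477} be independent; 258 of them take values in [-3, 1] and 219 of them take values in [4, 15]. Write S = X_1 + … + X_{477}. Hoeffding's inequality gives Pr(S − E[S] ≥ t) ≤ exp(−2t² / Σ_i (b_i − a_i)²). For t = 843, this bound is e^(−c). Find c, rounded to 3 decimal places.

46.407

Σ(b_i − a_i)² = 258·4² + 219·11² = 30627.
c = 2t² / 30627 = 2·843² / 30627 = 46.4067.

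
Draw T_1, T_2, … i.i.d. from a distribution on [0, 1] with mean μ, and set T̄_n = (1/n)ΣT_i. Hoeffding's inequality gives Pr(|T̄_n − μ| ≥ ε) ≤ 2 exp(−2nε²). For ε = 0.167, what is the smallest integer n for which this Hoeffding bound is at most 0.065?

62

Require 2·exp(−2nε²) ≤ 0.065, i.e. 2nε² ≥ ln(2/0.065) = 3.426515.
So n ≥ 3.426515 / (2·0.167²) = 61.431.
The smallest integer n is 62.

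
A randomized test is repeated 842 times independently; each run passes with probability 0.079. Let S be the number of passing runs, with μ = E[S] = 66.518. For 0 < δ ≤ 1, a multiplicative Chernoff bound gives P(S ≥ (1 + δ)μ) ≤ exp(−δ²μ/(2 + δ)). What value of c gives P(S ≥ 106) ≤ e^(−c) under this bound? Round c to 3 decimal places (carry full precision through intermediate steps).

Write 106 = (1 + δ)μ, so δ = 106/66.518 − 1 = 0.5935536…
Then the exponent is δ²μ/(2 + δ) = (106 − μ)² / (μ·(2 + δ)) = 9.035743.

9.036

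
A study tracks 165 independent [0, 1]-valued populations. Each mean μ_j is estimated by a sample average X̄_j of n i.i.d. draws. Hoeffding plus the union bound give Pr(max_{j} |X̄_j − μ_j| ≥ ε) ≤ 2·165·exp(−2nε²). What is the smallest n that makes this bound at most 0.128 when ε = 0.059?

Need 2·165·exp(−2nε²) ≤ 0.128, i.e. exp(−2nε²) ≤ 0.128/330.
So 2nε² ≥ ln(330/0.128) = 7.854818.
Hence n ≥ 7.854818/(2·0.059²) = 1128.242.
The smallest integer n is 1129.

1129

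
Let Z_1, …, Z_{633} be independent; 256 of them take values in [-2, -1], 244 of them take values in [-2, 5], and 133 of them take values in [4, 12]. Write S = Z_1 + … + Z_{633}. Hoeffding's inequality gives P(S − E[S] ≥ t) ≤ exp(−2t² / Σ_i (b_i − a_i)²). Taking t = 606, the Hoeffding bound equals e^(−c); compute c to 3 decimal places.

Σ(b_i − a_i)² = 256·1² + 244·7² + 133·8² = 20724.
c = 2t² / 20724 = 2·606² / 20724 = 35.4406.

35.441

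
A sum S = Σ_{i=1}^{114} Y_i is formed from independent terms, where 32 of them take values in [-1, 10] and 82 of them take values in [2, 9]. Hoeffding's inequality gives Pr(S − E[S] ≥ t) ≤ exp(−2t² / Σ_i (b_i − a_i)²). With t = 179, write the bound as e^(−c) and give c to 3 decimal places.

8.122

Σ(b_i − a_i)² = 32·11² + 82·7² = 7890.
c = 2t² / 7890 = 2·179² / 7890 = 8.1219.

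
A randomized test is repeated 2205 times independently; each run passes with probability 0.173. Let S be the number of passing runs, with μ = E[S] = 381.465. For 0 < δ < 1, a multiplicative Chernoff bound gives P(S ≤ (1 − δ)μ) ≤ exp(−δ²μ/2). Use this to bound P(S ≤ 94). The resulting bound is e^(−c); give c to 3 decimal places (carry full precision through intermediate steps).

108.314

Write 94 = (1 − δ)μ, so δ = 1 − 94/381.465 = 0.7535816…
Then the exponent is δ²μ/2 = (μ − 94)²/(2μ) = 108.314165.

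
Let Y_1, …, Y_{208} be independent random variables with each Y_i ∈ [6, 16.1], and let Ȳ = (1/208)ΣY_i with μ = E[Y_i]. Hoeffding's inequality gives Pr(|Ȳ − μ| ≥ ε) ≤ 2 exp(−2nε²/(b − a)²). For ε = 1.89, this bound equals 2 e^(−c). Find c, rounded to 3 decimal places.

c = 2nε²/(b − a)² = 2·208·1.89² / 10.1² = 14.5671.

14.567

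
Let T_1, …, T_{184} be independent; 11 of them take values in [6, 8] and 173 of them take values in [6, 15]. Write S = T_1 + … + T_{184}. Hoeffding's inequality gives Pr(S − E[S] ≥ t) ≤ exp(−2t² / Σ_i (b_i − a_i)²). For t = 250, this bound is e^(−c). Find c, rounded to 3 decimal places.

Σ(b_i − a_i)² = 11·2² + 173·9² = 14057.
c = 2t² / 14057 = 2·250² / 14057 = 8.8924.

8.892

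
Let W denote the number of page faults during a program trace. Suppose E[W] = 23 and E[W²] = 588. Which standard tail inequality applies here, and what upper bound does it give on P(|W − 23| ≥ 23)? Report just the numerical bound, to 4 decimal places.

The first two moments determine the variance, so Chebyshev's inequality is the sharpest standard bound available.
Var(W) = E[W²] − (E[W])² = 588 − 529 = 59.
Chebyshev's inequality: P(|W − μ| ≥ t) ≤ Var(W)/t² = 59/529 = 0.1115.

0.1115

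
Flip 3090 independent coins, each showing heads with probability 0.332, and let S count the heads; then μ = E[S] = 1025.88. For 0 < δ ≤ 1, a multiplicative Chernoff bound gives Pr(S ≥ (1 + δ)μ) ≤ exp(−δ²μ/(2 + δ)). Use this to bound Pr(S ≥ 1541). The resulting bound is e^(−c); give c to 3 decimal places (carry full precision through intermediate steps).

Write 1541 = (1 + δ)μ, so δ = 1541/1025.88 − 1 = 0.502125…
Then the exponent is δ²μ/(2 + δ) = (1541 − μ)² / (μ·(2 + δ)) = 103.373985.

103.374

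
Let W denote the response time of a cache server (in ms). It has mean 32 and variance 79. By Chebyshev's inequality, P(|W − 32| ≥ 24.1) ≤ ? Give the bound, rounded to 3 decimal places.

0.136

Chebyshev: P(|W − μ| ≥ t) ≤ Var(W)/t².
Bound = 79 / 580.81 = 0.1360.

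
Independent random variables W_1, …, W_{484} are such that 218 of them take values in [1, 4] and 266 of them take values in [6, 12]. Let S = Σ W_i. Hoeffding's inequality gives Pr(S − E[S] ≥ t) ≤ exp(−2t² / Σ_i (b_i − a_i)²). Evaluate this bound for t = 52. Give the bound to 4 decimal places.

0.6258

Σ(b_i − a_i)² = 218·3² + 266·6² = 11538.
Exponent = 2·52² / 11538 = 0.46871.
Bound = exp(−0.46871) = 0.62581.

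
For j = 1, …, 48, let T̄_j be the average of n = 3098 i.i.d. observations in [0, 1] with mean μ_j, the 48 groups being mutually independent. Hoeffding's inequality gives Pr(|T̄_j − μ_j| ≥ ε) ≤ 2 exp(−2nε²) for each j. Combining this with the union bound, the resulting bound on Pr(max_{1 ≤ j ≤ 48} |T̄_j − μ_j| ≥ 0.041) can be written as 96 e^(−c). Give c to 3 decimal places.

10.415

Union bound over the 48 events: Pr(max_{1 ≤ j ≤ 48} |T̄_j − μ_j| ≥ 0.041) ≤ 48·2·exp(−2nε²) = 96 exp(−2·3098·0.041²).
So c = 2·3098·0.041² = 10.4155.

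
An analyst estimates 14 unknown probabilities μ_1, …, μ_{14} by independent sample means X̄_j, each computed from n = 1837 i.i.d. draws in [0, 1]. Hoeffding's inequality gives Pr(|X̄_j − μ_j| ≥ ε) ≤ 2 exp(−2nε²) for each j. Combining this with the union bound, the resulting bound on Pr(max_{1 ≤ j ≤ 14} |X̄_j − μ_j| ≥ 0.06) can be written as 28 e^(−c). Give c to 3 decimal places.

Union bound over the 14 events: Pr(max_{1 ≤ j ≤ 14} |X̄_j − μ_j| ≥ 0.06) ≤ 14·2·exp(−2nε²) = 28 exp(−2·1837·0.06²).
So c = 2·1837·0.06² = 13.2264.

13.226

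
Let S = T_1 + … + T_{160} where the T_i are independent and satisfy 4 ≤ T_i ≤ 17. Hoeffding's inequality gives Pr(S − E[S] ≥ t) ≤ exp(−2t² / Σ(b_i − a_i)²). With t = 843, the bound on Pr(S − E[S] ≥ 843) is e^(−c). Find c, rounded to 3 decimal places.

Σ(b_i − a_i)² = 160·(13)² = 27040.
c = 2t²/27040 = 2·843²/27040 = 52.5628.

52.563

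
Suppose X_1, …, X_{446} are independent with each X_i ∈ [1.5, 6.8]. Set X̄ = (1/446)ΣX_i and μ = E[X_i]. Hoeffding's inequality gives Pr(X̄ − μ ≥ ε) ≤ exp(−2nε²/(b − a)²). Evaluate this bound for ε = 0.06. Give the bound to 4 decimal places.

0.8920

Exponent: 2nε²/(b − a)² = 2·446·0.06² / 5.3² = 0.11432.
Bound = exp(−0.11432) = 0.89197.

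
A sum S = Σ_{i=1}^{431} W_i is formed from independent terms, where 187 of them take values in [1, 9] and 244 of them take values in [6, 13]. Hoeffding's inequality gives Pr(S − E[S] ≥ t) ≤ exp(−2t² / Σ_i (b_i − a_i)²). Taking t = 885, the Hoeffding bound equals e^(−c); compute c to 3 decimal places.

Σ(b_i − a_i)² = 187·8² + 244·7² = 23924.
c = 2t² / 23924 = 2·885² / 23924 = 65.4761.

65.476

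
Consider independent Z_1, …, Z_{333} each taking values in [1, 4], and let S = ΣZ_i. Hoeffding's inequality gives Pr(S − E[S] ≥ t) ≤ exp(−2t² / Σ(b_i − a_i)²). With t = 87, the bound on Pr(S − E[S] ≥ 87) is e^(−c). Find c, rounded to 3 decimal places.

Σ(b_i − a_i)² = 333·(3)² = 2997.
c = 2t²/2997 = 2·87²/2997 = 5.0511.

5.051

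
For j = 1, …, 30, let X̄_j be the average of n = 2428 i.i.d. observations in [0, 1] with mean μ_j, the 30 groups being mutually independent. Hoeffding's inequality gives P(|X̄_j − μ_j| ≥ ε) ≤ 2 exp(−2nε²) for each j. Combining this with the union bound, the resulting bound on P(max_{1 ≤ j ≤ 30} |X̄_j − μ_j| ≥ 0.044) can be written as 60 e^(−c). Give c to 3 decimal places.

9.401

Union bound over the 30 events: P(max_{1 ≤ j ≤ 30} |X̄_j − μ_j| ≥ 0.044) ≤ 30·2·exp(−2nε²) = 60 exp(−2·2428·0.044²).
So c = 2·2428·0.044² = 9.4012.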